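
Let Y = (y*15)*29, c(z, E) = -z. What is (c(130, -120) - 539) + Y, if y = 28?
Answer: 11511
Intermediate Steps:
Y = 12180 (Y = (28*15)*29 = 420*29 = 12180)
(c(130, -120) - 539) + Y = (-1*130 - 539) + 12180 = (-130 - 539) + 12180 = -669 + 12180 = 11511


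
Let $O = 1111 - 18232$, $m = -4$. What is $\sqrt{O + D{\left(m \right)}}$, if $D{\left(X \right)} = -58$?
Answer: $i \sqrt{17179} \approx 131.07 i$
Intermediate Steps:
$O = -17121$
$\sqrt{O + D{\left(m \right)}} = \sqrt{-17121 - 58} = \sqrt{-17179} = i \sqrt{17179}$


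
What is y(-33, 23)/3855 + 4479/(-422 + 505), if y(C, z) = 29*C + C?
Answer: 1145625/21331 ≈ 53.707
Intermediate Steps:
y(C, z) = 30*C
y(-33, 23)/3855 + 4479/(-422 + 505) = (30*(-33))/3855 + 4479/(-422 + 505) = -990*1/3855 + 4479/83 = -66/257 + 4479*(1/83) = -66/257 + 4479/83 = 1145625/21331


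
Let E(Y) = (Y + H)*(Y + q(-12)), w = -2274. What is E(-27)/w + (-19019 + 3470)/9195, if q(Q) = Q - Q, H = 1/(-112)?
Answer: -523460593/260206240 ≈ -2.0117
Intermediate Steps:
H = -1/112 ≈ -0.0089286
q(Q) = 0
E(Y) = Y*(-1/112 + Y) (E(Y) = (Y - 1/112)*(Y + 0) = (-1/112 + Y)*Y = Y*(-1/112 + Y))
E(-27)/w + (-19019 + 3470)/9195 = -27*(-1/112 - 27)/(-2274) + (-19019 + 3470)/9195 = -27*(-3025/112)*(-1/2274) - 15549*1/9195 = (81675/112)*(-1/2274) - 5183/3065 = -27225/84896 - 5183/3065 = -523460593/260206240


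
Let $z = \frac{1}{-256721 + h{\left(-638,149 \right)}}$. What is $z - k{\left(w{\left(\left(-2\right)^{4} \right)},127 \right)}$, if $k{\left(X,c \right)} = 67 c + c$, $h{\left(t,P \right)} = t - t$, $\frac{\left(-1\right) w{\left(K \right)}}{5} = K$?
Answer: $- \frac{2217042557}{256721} \approx -8636.0$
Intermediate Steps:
$w{\left(K \right)} = - 5 K$
$h{\left(t,P \right)} = 0$
$k{\left(X,c \right)} = 68 c$
$z = - \frac{1}{256721}$ ($z = \frac{1}{-256721 + 0} = \frac{1}{-256721} = - \frac{1}{256721} \approx -3.8953 \cdot 10^{-6}$)
$z - k{\left(w{\left(\left(-2\right)^{4} \right)},127 \right)} = - \frac{1}{256721} - 68 \cdot 127 = - \frac{1}{256721} - 8636 = - \frac{2217042557}{256721}$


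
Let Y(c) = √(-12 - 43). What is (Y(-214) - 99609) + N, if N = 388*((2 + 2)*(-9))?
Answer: -113577 + I*√55 ≈ -1.1358e+5 + 7.4162*I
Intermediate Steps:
Y(c) = I*√55 (Y(c) = √(-55) = I*√55)
N = -13968 (N = 388*(4*(-9)) = 388*(-36) = -13968)
(Y(-214) - 99609) + N = (I*√55 - 99609) - 13968 = (-99609 + I*√55) - 13968 = -113577 + I*√55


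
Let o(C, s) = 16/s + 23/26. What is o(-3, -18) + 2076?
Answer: 485783/234 ≈ 2076.0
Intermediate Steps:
o(C, s) = 23/26 + 16/s (o(C, s) = 16/s + 23*(1/26) = 16/s + 23/26 = 23/26 + 16/s)
o(-3, -18) + 2076 = (23/26 + 16/(-18)) + 2076 = (23/26 + 16*(-1/18)) + 2076 = (23/26 - 8/9) + 2076 = -1/234 + 2076 = 485783/234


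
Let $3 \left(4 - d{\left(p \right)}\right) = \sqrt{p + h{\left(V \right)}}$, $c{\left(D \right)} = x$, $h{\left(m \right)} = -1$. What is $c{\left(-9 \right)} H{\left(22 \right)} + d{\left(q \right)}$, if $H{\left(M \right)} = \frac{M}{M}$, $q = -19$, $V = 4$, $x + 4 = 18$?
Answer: $18 - \frac{2 i \sqrt{5}}{3} \approx 18.0 - 1.4907 i$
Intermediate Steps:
$x = 14$ ($x = -4 + 18 = 14$)
$c{\left(D \right)} = 14$
$d{\left(p \right)} = 4 - \frac{\sqrt{-1 + p}}{3}$ ($d{\left(p \right)} = 4 - \frac{\sqrt{p - 1}}{3} = 4 - \frac{\sqrt{-1 + p}}{3}$)
$H{\left(M \right)} = 1$
$c{\left(-9 \right)} H{\left(22 \right)} + d{\left(q \right)} = 14 \cdot 1 + \left(4 - \frac{\sqrt{-1 - 19}}{3}\right) = 14 + \left(4 - \frac{\sqrt{-20}}{3}\right) = 14 + \left(4 - \frac{2 i \sqrt{5}}{3}\right) = 18 - \frac{2 i \sqrt{5}}{3}$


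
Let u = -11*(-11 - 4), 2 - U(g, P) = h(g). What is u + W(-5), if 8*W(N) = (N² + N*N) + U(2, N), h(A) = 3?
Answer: 1369/8 ≈ 171.13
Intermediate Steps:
U(g, P) = -1 (U(g, P) = 2 - 1*3 = 2 - 3 = -1)
W(N) = -⅛ + N²/4 (W(N) = ((N² + N*N) - 1)/8 = ((N² + N²) - 1)/8 = (2*N² - 1)/8 = (-1 + 2*N²)/8 = -⅛ + N²/4)
u = 165 (u = -11*(-15) = 165)
u + W(-5) = 165 + (-⅛ + (¼)*(-5)²) = 165 + (-⅛ + (¼)*25) = 165 + (-⅛ + 25/4) = 165 + 49/8 = 1369/8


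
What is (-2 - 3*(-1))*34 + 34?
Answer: 68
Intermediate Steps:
(-2 - 3*(-1))*34 + 34 = (-2 + 3)*34 + 34 = 1*34 + 34 = 34 + 34 = 68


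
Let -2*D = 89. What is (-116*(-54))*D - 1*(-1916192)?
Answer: 1637444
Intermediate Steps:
D = -89/2 (D = -½*89 = -89/2 ≈ -44.500)
(-116*(-54))*D - 1*(-1916192) = -116*(-54)*(-89/2) - 1*(-1916192) = 6264*(-89/2) + 1916192 = -278748 + 1916192 = 1637444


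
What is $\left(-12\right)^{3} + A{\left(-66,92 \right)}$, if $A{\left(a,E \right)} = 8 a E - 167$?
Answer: $-50471$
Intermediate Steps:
$A{\left(a,E \right)} = -167 + 8 E a$ ($A{\left(a,E \right)} = 8 E a - 167 = -167 + 8 E a$)
$\left(-12\right)^{3} + A{\left(-66,92 \right)} = \left(-12\right)^{3} + \left(-167 + 8 \cdot 92 \left(-66\right)\right) = -1728 - 48743 = -50471$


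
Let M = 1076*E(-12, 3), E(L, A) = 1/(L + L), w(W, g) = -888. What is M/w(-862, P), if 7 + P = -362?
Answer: 269/5328 ≈ 0.050488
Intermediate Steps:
P = -369 (P = -7 - 362 = -369)
E(L, A) = 1/(2*L)
M = -269/6 (M = 1076*((½)/(-12)) = 1076*((½)*(-1/12)) = 1076*(-1/24) = -269/6 ≈ -44.833)
M/w(-862, P) = -269/6/(-888) = -269/6*(-1/888) = 269/5328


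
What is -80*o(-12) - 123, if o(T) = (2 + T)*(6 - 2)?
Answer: 3077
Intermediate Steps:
o(T) = 8 + 4*T (o(T) = (2 + T)*4 = 8 + 4*T)
-80*o(-12) - 123 = -80*(8 + 4*(-12)) - 123 = -80*(8 - 48) - 123 = -80*(-40) - 123 = 3200 - 123 = 3077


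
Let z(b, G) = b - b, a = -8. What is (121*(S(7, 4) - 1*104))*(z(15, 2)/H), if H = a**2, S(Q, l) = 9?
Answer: 0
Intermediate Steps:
z(b, G) = 0
H = 64 (H = (-8)**2 = 64)
(121*(S(7, 4) - 1*104))*(z(15, 2)/H) = (121*(9 - 1*104))*(0/64) = (121*(9 - 104))*(0*(1/64)) = (121*(-95))*0 = -11495*0 = 0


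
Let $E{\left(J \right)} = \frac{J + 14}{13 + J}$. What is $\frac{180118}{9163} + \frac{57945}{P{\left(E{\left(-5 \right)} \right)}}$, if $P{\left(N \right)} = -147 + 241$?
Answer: $\frac{547881127}{861322} \approx 636.09$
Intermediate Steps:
$E{\left(J \right)} = \frac{14 + J}{13 + J}$
$P{\left(N \right)} = 94$
$\frac{180118}{9163} + \frac{57945}{P{\left(E{\left(-5 \right)} \right)}} = \frac{180118}{9163} + \frac{57945}{94} = \frac{547881127}{861322}$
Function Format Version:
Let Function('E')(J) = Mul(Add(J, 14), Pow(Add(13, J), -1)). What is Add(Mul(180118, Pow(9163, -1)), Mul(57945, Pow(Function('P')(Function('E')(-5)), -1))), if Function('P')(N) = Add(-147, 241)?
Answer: Rational(547881127, 861322) ≈ 636.09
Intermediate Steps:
Function('E')(J) = Mul(Pow(Add(13, J), -1), Add(14, J)) (Function('E')(J) = Mul(Add(14, J), Pow(Add(13, J), -1)) = Mul(Pow(Add(13, J), -1), Add(14, J)))
Function('P')(N) = 94
Add(Mul(180118, Pow(9163, -1)), Mul(57945, Pow(Function('P')(Function('E')(-5)), -1))) = Add(Mul(180118, Pow(9163, -1)), Mul(57945, Pow(94, -1))) = Add(Mul(180118, Rational(1, 9163)), Mul(57945, Rational(1, 94))) = Add(Rational(180118, 9163), Rational(57945, 94)) = Rational(547881127, 861322)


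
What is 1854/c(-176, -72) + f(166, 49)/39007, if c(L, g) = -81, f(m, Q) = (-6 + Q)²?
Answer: -8018801/351063 ≈ -22.841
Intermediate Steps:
1854/c(-176, -72) + f(166, 49)/39007 = 1854/(-81) + (-6 + 49)²/39007 = 1854*(-1/81) + 43²*(1/39007) = -206/9 + 1849*(1/39007) = -206/9 + 1849/39007 = -8018801/351063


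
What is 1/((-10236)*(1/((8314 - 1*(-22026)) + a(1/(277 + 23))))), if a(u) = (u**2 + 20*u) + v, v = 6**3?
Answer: -2750046001/921240000 ≈ -2.9852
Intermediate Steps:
v = 216
a(u) = 216 + u**2 + 20*u (a(u) = (u**2 + 20*u) + 216 = 216 + u**2 + 20*u)
1/((-10236)*(1/((8314 - 1*(-22026)) + a(1/(277 + 23))))) = 1/((-10236)*(1/((8314 - 1*(-22026)) + (216 + (1/(277 + 23))**2 + 20/(277 + 23))))) = -1/(10236*(1/((8314 + 22026) + (216 + (1/300)**2 + 20/300)))) = -1/(10236*(1/(30340 + (216 + (1/300)**2 + 20*(1/300))))) = -1/(10236*(1/(30340 + (216 + 1/90000 + 1/15)))) = -1/(10236*(1/(30340 + 19446001/90000))) = -1/(10236*(1/(2750046001/90000))) = -1/(10236*90000/2750046001) = -1/10236*2750046001/90000 = -2750046001/921240000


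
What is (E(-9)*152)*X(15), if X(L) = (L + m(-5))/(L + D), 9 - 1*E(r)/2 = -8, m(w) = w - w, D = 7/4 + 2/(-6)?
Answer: 930240/197 ≈ 4722.0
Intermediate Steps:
D = 17/12 (D = 7*(1/4) + 2*(-1/6) = 7/4 - 1/3 = 17/12 ≈ 1.4167)
m(w) = 0
E(r) = 34 (E(r) = 18 - 2*(-8) = 18 + 16 = 34)
X(L) = L/(17/12 + L) (X(L) = (L + 0)/(L + 17/12) = L/(17/12 + L))
(E(-9)*152)*X(15) = (34*152)*(12*15/(17 + 12*15)) = 5168*(12*15/(17 + 180)) = 5168*(12*15/197) = 5168*(12*15*(1/197)) = 5168*(180/197) = 930240/197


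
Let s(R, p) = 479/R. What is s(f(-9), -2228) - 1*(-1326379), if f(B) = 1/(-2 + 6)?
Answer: 1328295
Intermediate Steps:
f(B) = ¼ (f(B) = 1/4 = ¼)
s(f(-9), -2228) - 1*(-1326379) = 479/(¼) - 1*(-1326379) = 479*4 + 1326379 = 1916 + 1326379 = 1328295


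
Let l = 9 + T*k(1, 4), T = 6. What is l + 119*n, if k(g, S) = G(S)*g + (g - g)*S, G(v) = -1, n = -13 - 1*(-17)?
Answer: 479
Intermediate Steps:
n = 4 (n = -13 + 17 = 4)
k(g, S) = -g (k(g, S) = -g + (g - g)*S = -g + 0*S = -g + 0 = -g)
l = 3 (l = 9 + 6*(-1*1) = 9 + 6*(-1) = 9 - 6 = 3)
l + 119*n = 3 + 119*4 = 3 + 476 = 479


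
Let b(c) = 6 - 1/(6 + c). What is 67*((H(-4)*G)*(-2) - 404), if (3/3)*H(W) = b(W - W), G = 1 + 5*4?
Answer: -43483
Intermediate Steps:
G = 21 (G = 1 + 20 = 21)
H(W) = 35/6 (H(W) = (35 + 6*(W - W))/(6 + (W - W)) = (35 + 6*0)/(6 + 0) = (35 + 0)/6 = (1/6)*35 = 35/6)
67*((H(-4)*G)*(-2) - 404) = 67*(((35/6)*21)*(-2) - 404) = 67*((245/2)*(-2) - 404) = 67*(-245 - 404) = 67*(-649) = -43483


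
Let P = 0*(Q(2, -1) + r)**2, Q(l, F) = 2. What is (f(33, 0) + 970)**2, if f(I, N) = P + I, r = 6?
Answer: 1006009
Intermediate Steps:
P = 0 (P = 0*(2 + 6)**2 = 0*8**2 = 0*64 = 0)
f(I, N) = I (f(I, N) = 0 + I = I)
(f(33, 0) + 970)**2 = (33 + 970)**2 = 1003**2 = 1006009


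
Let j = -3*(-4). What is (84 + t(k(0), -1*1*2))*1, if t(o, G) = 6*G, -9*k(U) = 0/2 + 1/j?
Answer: 72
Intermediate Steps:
j = 12
k(U) = -1/108 (k(U) = -(0/2 + 1/12)/9 = -(0*(1/2) + 1*(1/12))/9 = -(0 + 1/12)/9 = -1/9*1/12 = -1/108)
(84 + t(k(0), -1*1*2))*1 = (84 + 6*(-1*1*2))*1 = (84 + 6*(-1*2))*1 = (84 + 6*(-2))*1 = (84 - 12)*1 = 72*1 = 72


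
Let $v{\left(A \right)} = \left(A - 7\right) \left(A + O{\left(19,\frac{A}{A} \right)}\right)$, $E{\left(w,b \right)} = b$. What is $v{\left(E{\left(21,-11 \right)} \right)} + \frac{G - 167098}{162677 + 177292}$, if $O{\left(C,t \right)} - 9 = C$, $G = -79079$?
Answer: $- \frac{34758897}{113323} \approx -306.72$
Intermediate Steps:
$O{\left(C,t \right)} = 9 + C$
$v{\left(A \right)} = \left(-7 + A\right) \left(28 + A\right)$ ($v{\left(A \right)} = \left(A - 7\right) \left(A + \left(9 + 19\right)\right) = \left(-7 + A\right) \left(A + 28\right) = \left(-7 + A\right) \left(28 + A\right)$)
$v{\left(E{\left(21,-11 \right)} \right)} + \frac{G - 167098}{162677 + 177292} = \left(-196 + \left(-11\right)^{2} + 21 \left(-11\right)\right) + \frac{-79079 - 167098}{162677 + 177292} = \left(-196 + 121 - 231\right) - \frac{246177}{339969} = -306 - \frac{82059}{113323} = - \frac{34758897}{113323}$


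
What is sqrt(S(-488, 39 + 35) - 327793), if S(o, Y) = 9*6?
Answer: I*sqrt(327739) ≈ 572.49*I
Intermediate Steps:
S(o, Y) = 54
sqrt(S(-488, 39 + 35) - 327793) = sqrt(54 - 327793) = sqrt(-327739) = I*sqrt(327739)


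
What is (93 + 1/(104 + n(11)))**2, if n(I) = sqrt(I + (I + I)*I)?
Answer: 965233546622/111576969 - 1964926*sqrt(253)/111576969 ≈ 8650.5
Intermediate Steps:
n(I) = sqrt(I + 2*I**2) (n(I) = sqrt(I + (2*I)*I) = sqrt(I + 2*I**2))
(93 + 1/(104 + n(11)))**2 = (93 + 1/(104 + sqrt(11*(1 + 2*11))))**2 = (93 + 1/(104 + sqrt(11*(1 + 22))))**2 = (93 + 1/(104 + sqrt(11*23)))**2 = (93 + 1/(104 + sqrt(253)))**2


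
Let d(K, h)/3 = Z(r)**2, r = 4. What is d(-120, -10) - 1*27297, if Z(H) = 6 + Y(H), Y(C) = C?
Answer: -26997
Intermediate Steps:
Z(H) = 6 + H
d(K, h) = 300 (d(K, h) = 3*(6 + 4)**2 = 3*10**2 = 3*100 = 300)
d(-120, -10) - 1*27297 = 300 - 1*27297 = 300 - 27297 = -26997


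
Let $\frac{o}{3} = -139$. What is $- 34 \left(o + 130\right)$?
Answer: $9758$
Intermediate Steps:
$o = -417$ ($o = 3 \left(-139\right) = -417$)
$- 34 \left(o + 130\right) = - 34 \left(-417 + 130\right) = \left(-34\right) \left(-287\right) = 9758$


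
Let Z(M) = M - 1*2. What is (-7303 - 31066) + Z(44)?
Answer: -38327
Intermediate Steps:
Z(M) = -2 + M (Z(M) = M - 2 = -2 + M)
(-7303 - 31066) + Z(44) = (-7303 - 31066) + (-2 + 44) = -38369 + 42 = -38327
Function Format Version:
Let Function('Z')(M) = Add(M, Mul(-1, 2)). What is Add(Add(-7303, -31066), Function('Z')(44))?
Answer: -38327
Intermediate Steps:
Function('Z')(M) = Add(-2, M) (Function('Z')(M) = Add(M, -2) = Add(-2, M))
Add(Add(-7303, -31066), Function('Z')(44)) = Add(Add(-7303, -31066), Add(-2, 44)) = Add(-38369, 42) = -38327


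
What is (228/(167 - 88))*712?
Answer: 162336/79 ≈ 2054.9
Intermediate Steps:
(228/(167 - 88))*712 = (228/79)*712 = 162336/79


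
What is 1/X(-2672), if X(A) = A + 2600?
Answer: -1/72 ≈ -0.013889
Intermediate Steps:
X(A) = 2600 + A
1/X(-2672) = 1/(2600 - 2672) = 1/(-72) = -1/72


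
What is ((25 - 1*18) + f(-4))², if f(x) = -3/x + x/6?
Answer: 7225/144 ≈ 50.174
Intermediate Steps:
f(x) = -3/x + x/6 (f(x) = -3/x + x*(⅙) = -3/x + x/6)
((25 - 1*18) + f(-4))² = ((25 - 1*18) + (-3/(-4) + (⅙)*(-4)))² = ((25 - 18) + (-3*(-¼) - ⅔))² = (7 + (¾ - ⅔))² = (7 + 1/12)² = (85/12)² = 7225/144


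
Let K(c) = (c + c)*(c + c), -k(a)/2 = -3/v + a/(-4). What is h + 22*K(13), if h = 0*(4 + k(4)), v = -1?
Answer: 14872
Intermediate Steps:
k(a) = -6 + a/2 (k(a) = -2*(-3/(-1) + a/(-4)) = -2*(-3*(-1) + a*(-¼)) = -2*(3 - a/4) = -6 + a/2)
K(c) = 4*c² (K(c) = (2*c)*(2*c) = 4*c²)
h = 0 (h = 0*(4 + (-6 + (½)*4)) = 0*(4 + (-6 + 2)) = 0*(4 - 4) = 0*0 = 0)
h + 22*K(13) = 0 + 22*(4*13²) = 0 + 22*(4*169) = 0 + 22*676 = 0 + 14872 = 14872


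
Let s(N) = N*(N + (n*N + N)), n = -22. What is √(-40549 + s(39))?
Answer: I*√70969 ≈ 266.4*I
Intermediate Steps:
s(N) = -20*N² (s(N) = N*(N + (-22*N + N)) = N*(N - 21*N) = N*(-20*N) = -20*N²)
√(-40549 + s(39)) = √(-40549 - 20*39²) = √(-40549 - 20*1521) = √(-40549 - 30420) = √(-70969) = I*√70969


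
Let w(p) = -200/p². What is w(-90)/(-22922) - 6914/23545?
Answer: -6418526129/21857788845 ≈ -0.29365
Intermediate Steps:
w(p) = -200/p²
w(-90)/(-22922) - 6914/23545 = -200/(-90)²/(-22922) - 6914/23545 = -200*1/8100*(-1/22922) - 6914*1/23545 = -2/81*(-1/22922) - 6914/23545 = 1/928341 - 6914/23545 = -6418526129/21857788845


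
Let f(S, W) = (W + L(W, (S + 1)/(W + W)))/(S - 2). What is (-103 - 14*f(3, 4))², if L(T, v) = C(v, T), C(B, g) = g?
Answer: 46225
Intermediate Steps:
L(T, v) = T
f(S, W) = 2*W/(-2 + S) (f(S, W) = (W + W)/(S - 2) = (2*W)/(-2 + S) = 2*W/(-2 + S))
(-103 - 14*f(3, 4))² = (-103 - 28*4/(-2 + 3))² = (-103 - 28*4/1)² = (-103 - 28*4)² = (-103 - 14*8)² = (-103 - 112)² = (-215)² = 46225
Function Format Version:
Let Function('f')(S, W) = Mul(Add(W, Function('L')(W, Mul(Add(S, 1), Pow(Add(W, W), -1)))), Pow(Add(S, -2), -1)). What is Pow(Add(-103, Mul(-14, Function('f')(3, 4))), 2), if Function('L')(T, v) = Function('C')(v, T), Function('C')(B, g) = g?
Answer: 46225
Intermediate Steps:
Function('L')(T, v) = T
Function('f')(S, W) = Mul(2, W, Pow(Add(-2, S), -1)) (Function('f')(S, W) = Mul(Add(W, W), Pow(Add(S, -2), -1)) = Mul(Mul(2, W), Pow(Add(-2, S), -1)) = Mul(2, W, Pow(Add(-2, S), -1)))
Pow(Add(-103, Mul(-14, Function('f')(3, 4))), 2) = Pow(Add(-103, Mul(-14, Mul(2, 4, Pow(Add(-2, 3), -1)))), 2) = Pow(Add(-103, Mul(-14, Mul(2, 4, Pow(1, -1)))), 2) = Pow(Add(-103, Mul(-14, Mul(2, 4, 1))), 2) = Pow(Add(-103, Mul(-14, 8)), 2) = Pow(Add(-103, -112), 2) = Pow(-215, 2) = 46225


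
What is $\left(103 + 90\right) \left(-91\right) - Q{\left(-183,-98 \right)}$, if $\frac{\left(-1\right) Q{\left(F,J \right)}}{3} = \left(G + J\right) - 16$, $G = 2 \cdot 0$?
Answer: $-17905$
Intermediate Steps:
$G = 0$
$Q{\left(F,J \right)} = 48 - 3 J$ ($Q{\left(F,J \right)} = - 3 \left(\left(0 + J\right) - 16\right) = - 3 \left(J - 16\right) = - 3 \left(-16 + J\right) = 48 - 3 J$)
$\left(103 + 90\right) \left(-91\right) - Q{\left(-183,-98 \right)} = \left(103 + 90\right) \left(-91\right) - \left(48 - -294\right) = 193 \left(-91\right) - \left(48 + 294\right) = -17563 - 342 = -17905$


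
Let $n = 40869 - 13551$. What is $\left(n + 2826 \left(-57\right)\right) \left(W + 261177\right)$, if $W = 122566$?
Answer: $-51330998652$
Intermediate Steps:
$n = 27318$
$\left(n + 2826 \left(-57\right)\right) \left(W + 261177\right) = \left(27318 + 2826 \left(-57\right)\right) \left(122566 + 261177\right) = \left(27318 - 161082\right) 383743 = \left(-133764\right) 383743 = -51330998652$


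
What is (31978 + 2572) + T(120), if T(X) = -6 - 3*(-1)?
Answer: 34547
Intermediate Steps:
T(X) = -3 (T(X) = -6 + 3 = -3)
(31978 + 2572) + T(120) = (31978 + 2572) - 3 = 34550 - 3 = 34547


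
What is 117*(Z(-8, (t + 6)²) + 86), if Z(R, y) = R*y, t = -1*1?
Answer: -13338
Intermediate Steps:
t = -1
117*(Z(-8, (t + 6)²) + 86) = 117*(-8*(-1 + 6)² + 86) = 117*(-8*5² + 86) = 117*(-8*25 + 86) = 117*(-200 + 86) = 117*(-114) = -13338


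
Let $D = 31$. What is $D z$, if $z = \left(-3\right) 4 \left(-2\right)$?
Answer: $744$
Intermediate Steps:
$z = 24$ ($z = \left(-12\right) \left(-2\right) = 24$)
$D z = 31 \cdot 24 = 744$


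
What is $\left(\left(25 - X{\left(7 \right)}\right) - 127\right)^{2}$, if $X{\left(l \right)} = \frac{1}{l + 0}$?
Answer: $\frac{511225}{49} \approx 10433.0$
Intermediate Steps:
$X{\left(l \right)} = \frac{1}{l}$
$\left(\left(25 - X{\left(7 \right)}\right) - 127\right)^{2} = \left(\left(25 - \frac{1}{7}\right) - 127\right)^{2} = \left(\frac{174}{7} - 127\right)^{2} = \left(- \frac{715}{7}\right)^{2} = \frac{511225}{49}$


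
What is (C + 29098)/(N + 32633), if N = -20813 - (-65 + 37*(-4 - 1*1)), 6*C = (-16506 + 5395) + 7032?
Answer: 170509/72420 ≈ 2.3544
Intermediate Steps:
C = -4079/6 (C = ((-16506 + 5395) + 7032)/6 = (-11111 + 7032)/6 = (⅙)*(-4079) = -4079/6 ≈ -679.83)
N = -20563 (N = -20813 - (-65 + 37*(-4 - 1)) = -20813 - (-65 + 37*(-5)) = -20813 - (-65 - 185) = -20813 - 1*(-250) = -20813 + 250 = -20563)
(C + 29098)/(N + 32633) = (-4079/6 + 29098)/(-20563 + 32633) = (170509/6)/12070 = (170509/6)*(1/12070) = 170509/72420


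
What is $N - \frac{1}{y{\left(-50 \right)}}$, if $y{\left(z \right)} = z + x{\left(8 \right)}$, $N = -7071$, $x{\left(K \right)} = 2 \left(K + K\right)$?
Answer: $- \frac{127277}{18} \approx -7070.9$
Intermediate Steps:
$x{\left(K \right)} = 4 K$ ($x{\left(K \right)} = 2 \cdot 2 K = 4 K$)
$y{\left(z \right)} = 32 + z$ ($y{\left(z \right)} = z + 4 \cdot 8 = z + 32 = 32 + z$)
$N - \frac{1}{y{\left(-50 \right)}} = -7071 - \frac{1}{32 - 50} = -7071 - \frac{1}{-18} = -7071 - - \frac{1}{18} = -7071 + \frac{1}{18} = - \frac{127277}{18}$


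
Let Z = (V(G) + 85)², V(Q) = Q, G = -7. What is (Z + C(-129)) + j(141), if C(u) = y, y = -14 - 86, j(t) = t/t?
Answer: 5985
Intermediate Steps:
j(t) = 1
y = -100
C(u) = -100
Z = 6084 (Z = (-7 + 85)² = 78² = 6084)
(Z + C(-129)) + j(141) = (6084 - 100) + 1 = 5984 + 1 = 5985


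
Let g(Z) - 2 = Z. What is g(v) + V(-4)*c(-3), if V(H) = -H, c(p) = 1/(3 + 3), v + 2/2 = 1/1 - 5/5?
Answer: 5/3 ≈ 1.6667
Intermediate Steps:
v = -1 (v = -1 + (1/1 - 5/5) = -1 + (1*1 - 5*⅕) = -1 + (1 - 1) = -1 + 0 = -1)
c(p) = ⅙ (c(p) = 1/6 = ⅙)
g(Z) = 2 + Z
g(v) + V(-4)*c(-3) = (2 - 1) - 1*(-4)*(⅙) = 1 + 4*(⅙) = 1 + ⅔ = 5/3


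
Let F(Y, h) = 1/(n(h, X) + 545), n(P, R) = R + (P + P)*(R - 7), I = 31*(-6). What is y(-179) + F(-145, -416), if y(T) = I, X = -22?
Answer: -4585085/24651 ≈ -186.00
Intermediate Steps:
I = -186
n(P, R) = R + 2*P*(-7 + R) (n(P, R) = R + (2*P)*(-7 + R) = R + 2*P*(-7 + R))
y(T) = -186
F(Y, h) = 1/(523 - 58*h) (F(Y, h) = 1/((-22 - 14*h + 2*h*(-22)) + 545) = 1/((-22 - 14*h - 44*h) + 545) = 1/((-22 - 58*h) + 545) = 1/(523 - 58*h))
y(-179) + F(-145, -416) = -186 + 1/(523 - 58*(-416)) = -186 + 1/(523 + 24128) = -186 + 1/24651 = -4585085/24651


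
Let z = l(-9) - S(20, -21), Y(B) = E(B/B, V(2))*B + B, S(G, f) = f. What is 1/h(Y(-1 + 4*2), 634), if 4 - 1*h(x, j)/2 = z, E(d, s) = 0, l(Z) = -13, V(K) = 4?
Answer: -⅛ ≈ -0.12500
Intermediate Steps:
Y(B) = B (Y(B) = 0*B + B = 0 + B = B)
z = 8 (z = -13 - 1*(-21) = -13 + 21 = 8)
h(x, j) = -8 (h(x, j) = 8 - 2*8 = 8 - 16 = -8)
1/h(Y(-1 + 4*2), 634) = 1/(-8) = -⅛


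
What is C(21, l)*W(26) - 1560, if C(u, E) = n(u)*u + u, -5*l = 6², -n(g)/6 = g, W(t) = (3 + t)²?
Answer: -2209185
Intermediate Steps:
n(g) = -6*g
l = -36/5 (l = -⅕*6² = -⅕*36 = -36/5 ≈ -7.2000)
C(u, E) = u - 6*u² (C(u, E) = (-6*u)*u + u = -6*u² + u = u - 6*u²)
C(21, l)*W(26) - 1560 = (21*(1 - 6*21))*(3 + 26)² - 1560 = (21*(1 - 126))*29² - 1560 = (21*(-125))*841 - 1560 = -2625*841 - 1560 = -2207625 - 1560 = -2209185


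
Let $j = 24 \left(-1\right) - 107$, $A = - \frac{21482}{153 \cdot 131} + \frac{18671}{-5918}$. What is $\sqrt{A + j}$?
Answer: $\frac{i \sqrt{211395366927594278}}{39538158} \approx 11.629 i$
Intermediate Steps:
$A = - \frac{501353329}{118614474}$ ($A = - \frac{21482}{20043} + 18671 \left(- \frac{1}{5918}\right) = \left(-21482\right) \frac{1}{20043} - \frac{18671}{5918} = - \frac{21482}{20043} - \frac{18671}{5918} = - \frac{501353329}{118614474} \approx -4.2267$)
$j = -131$ ($j = -24 - 107 = -131$)
$\sqrt{A + j} = \sqrt{- \frac{501353329}{118614474} - 131} = \sqrt{- \frac{16039849423}{118614474}} = \frac{i \sqrt{211395366927594278}}{39538158}$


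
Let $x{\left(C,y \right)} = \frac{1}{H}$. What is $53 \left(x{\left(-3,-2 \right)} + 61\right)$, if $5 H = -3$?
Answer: $\frac{9434}{3} \approx 3144.7$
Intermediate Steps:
$H = - \frac{3}{5}$ ($H = \frac{1}{5} \left(-3\right) = - \frac{3}{5} \approx -0.6$)
$x{\left(C,y \right)} = - \frac{5}{3}$ ($x{\left(C,y \right)} = \frac{1}{- \frac{3}{5}} = - \frac{5}{3}$)
$53 \left(x{\left(-3,-2 \right)} + 61\right) = 53 \left(- \frac{5}{3} + 61\right) = 53 \cdot \frac{178}{3} = \frac{9434}{3}$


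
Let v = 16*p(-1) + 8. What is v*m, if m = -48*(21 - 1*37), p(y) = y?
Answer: -6144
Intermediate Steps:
v = -8 (v = 16*(-1) + 8 = -16 + 8 = -8)
m = 768 (m = -48*(21 - 37) = -48*(-16) = 768)
v*m = -8*768 = -6144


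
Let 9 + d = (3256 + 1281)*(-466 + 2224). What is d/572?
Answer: 7976037/572 ≈ 13944.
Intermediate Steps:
d = 7976037 (d = -9 + (3256 + 1281)*(-466 + 2224) = -9 + 4537*1758 = -9 + 7976046 = 7976037)
d/572 = 7976037/572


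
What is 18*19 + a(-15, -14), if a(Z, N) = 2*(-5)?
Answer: 332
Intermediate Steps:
a(Z, N) = -10
18*19 + a(-15, -14) = 18*19 - 10 = 342 - 10 = 332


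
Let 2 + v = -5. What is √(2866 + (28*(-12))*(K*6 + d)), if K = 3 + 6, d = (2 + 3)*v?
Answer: I*√3518 ≈ 59.313*I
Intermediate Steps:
v = -7 (v = -2 - 5 = -7)
d = -35 (d = (2 + 3)*(-7) = 5*(-7) = -35)
K = 9
√(2866 + (28*(-12))*(K*6 + d)) = √(2866 + (28*(-12))*(9*6 - 35)) = √(2866 - 336*(54 - 35)) = √(2866 - 336*19) = √(2866 - 6384) = √(-3518) = I*√3518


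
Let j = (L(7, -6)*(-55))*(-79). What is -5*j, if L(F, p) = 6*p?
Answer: 782100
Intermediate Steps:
j = -156420 (j = ((6*(-6))*(-55))*(-79) = -36*(-55)*(-79) = 1980*(-79) = -156420)
-5*j = -5*(-156420) = 782100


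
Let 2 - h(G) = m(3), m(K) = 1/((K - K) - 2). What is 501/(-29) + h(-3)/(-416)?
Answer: -416977/24128 ≈ -17.282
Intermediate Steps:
m(K) = -1/2 (m(K) = 1/(0 - 2) = 1/(-2) = -1/2)
h(G) = 5/2 (h(G) = 2 - 1*(-1/2) = 2 + 1/2 = 5/2)
501/(-29) + h(-3)/(-416) = 501/(-29) + (5/2)/(-416) = 501*(-1/29) + (5/2)*(-1/416) = -501/29 - 5/832 = -416977/24128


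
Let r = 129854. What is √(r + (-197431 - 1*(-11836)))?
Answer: I*√55741 ≈ 236.1*I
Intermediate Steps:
√(r + (-197431 - 1*(-11836))) = √(129854 + (-197431 - 1*(-11836))) = √(129854 + (-197431 + 11836)) = √(129854 - 185595) = √(-55741) = I*√55741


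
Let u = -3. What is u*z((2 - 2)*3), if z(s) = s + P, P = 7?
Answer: -21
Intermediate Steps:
z(s) = 7 + s (z(s) = s + 7 = 7 + s)
u*z((2 - 2)*3) = -3*(7 + (2 - 2)*3) = -3*(7 + 0*3) = -3*(7 + 0) = -3*7 = -21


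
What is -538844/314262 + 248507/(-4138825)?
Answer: -1154138662567/650337711075 ≈ -1.7747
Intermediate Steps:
-538844/314262 + 248507/(-4138825) = -538844*1/314262 + 248507*(-1/4138825) = -269422/157131 - 248507/4138825 = -1154138662567/650337711075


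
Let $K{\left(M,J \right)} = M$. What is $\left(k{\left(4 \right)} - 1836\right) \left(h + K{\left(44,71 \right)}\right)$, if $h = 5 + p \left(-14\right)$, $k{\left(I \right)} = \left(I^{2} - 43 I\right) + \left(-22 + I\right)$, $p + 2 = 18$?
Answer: $351750$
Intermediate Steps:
$p = 16$ ($p = -2 + 18 = 16$)
$k{\left(I \right)} = -22 + I^{2} - 42 I$
$h = -219$ ($h = 5 + 16 \left(-14\right) = 5 - 224 = -219$)
$\left(k{\left(4 \right)} - 1836\right) \left(h + K{\left(44,71 \right)}\right) = \left(\left(-22 + 4^{2} - 168\right) - 1836\right) \left(-219 + 44\right) = \left(\left(-22 + 16 - 168\right) - 1836\right) \left(-175\right) = \left(-174 - 1836\right) \left(-175\right) = \left(-2010\right) \left(-175\right) = 351750$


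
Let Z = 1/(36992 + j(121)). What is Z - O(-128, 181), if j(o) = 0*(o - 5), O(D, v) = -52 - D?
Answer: -2811391/36992 ≈ -76.000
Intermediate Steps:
j(o) = 0 (j(o) = 0*(-5 + o) = 0)
Z = 1/36992 (Z = 1/(36992 + 0) = 1/36992 ≈ 2.7033e-5)
Z - O(-128, 181) = 1/36992 - (-52 - 1*(-128)) = 1/36992 - (-52 + 128) = 1/36992 - 1*76 = 1/36992 - 76 = -2811391/36992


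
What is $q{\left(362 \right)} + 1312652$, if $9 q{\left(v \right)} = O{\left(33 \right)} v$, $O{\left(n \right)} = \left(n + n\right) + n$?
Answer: $1316634$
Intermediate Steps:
$O{\left(n \right)} = 3 n$ ($O{\left(n \right)} = 2 n + n = 3 n$)
$q{\left(v \right)} = 11 v$ ($q{\left(v \right)} = \frac{3 \cdot 33 v}{9} = \frac{99 v}{9} = 11 v$)
$q{\left(362 \right)} + 1312652 = 11 \cdot 362 + 1312652 = 3982 + 1312652 = 1316634$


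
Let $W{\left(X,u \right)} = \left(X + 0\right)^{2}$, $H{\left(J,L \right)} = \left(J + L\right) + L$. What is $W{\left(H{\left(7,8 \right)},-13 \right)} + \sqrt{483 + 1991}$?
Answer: $529 + \sqrt{2474} \approx 578.74$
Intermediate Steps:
$H{\left(J,L \right)} = J + 2 L$
$W{\left(X,u \right)} = X^{2}$
$W{\left(H{\left(7,8 \right)},-13 \right)} + \sqrt{483 + 1991} = \left(7 + 2 \cdot 8\right)^{2} + \sqrt{483 + 1991} = \left(7 + 16\right)^{2} + \sqrt{2474} = 23^{2} + \sqrt{2474} = 529 + \sqrt{2474}$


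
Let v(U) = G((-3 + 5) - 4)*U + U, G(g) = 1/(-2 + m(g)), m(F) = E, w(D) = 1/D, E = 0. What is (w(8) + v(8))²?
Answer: 1089/64 ≈ 17.016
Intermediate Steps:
m(F) = 0
G(g) = -½ (G(g) = 1/(-2 + 0) = 1/(-2) = -½)
v(U) = U/2 (v(U) = -U/2 + U = U/2)
(w(8) + v(8))² = (1/8 + (½)*8)² = (⅛ + 4)² = (33/8)² = 1089/64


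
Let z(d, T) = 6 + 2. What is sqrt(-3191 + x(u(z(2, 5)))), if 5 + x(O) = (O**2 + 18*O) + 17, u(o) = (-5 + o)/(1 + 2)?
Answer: 2*I*sqrt(790) ≈ 56.214*I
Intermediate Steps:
z(d, T) = 8
u(o) = -5/3 + o/3 (u(o) = (-5 + o)/3 = (-5 + o)*(1/3) = -5/3 + o/3)
x(O) = 12 + O**2 + 18*O (x(O) = -5 + ((O**2 + 18*O) + 17) = -5 + (17 + O**2 + 18*O) = 12 + O**2 + 18*O)
sqrt(-3191 + x(u(z(2, 5)))) = sqrt(-3191 + (12 + (-5/3 + (1/3)*8)**2 + 18*(-5/3 + (1/3)*8))) = sqrt(-3191 + (12 + (-5/3 + 8/3)**2 + 18*(-5/3 + 8/3))) = sqrt(-3191 + (12 + 1**2 + 18*1)) = sqrt(-3191 + (12 + 1 + 18)) = sqrt(-3191 + 31) = sqrt(-3160) = 2*I*sqrt(790)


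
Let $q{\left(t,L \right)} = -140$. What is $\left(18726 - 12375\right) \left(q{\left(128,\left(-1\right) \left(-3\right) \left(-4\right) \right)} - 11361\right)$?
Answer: $-73042851$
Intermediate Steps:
$\left(18726 - 12375\right) \left(q{\left(128,\left(-1\right) \left(-3\right) \left(-4\right) \right)} - 11361\right) = \left(18726 - 12375\right) \left(-140 - 11361\right) = 6351 \left(-11501\right) = -73042851$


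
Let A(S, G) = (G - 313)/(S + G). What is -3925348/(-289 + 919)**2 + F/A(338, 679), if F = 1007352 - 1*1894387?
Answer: -4262508564677/1729350 ≈ -2.4648e+6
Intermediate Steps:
A(S, G) = (-313 + G)/(G + S)
F = -887035 (F = 1007352 - 1894387 = -887035)
-3925348/(-289 + 919)**2 + F/A(338, 679) = -3925348/(-289 + 919)**2 - 887035*(679 + 338)/(-313 + 679) = -3925348/(630**2) - 887035/(366/1017) = -3925348/396900 - 887035/((1/1017)*366) = -3925348*1/396900 - 887035/122/339 = -140191/14175 - 887035*339/122 = -140191/14175 - 300704865/122 = -4262508564677/1729350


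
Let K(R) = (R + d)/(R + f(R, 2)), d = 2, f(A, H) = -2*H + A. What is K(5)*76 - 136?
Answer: -142/3 ≈ -47.333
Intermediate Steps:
f(A, H) = A - 2*H
K(R) = (2 + R)/(-4 + 2*R) (K(R) = (R + 2)/(R + (R - 2*2)) = (2 + R)/(R + (R - 4)) = (2 + R)/(R + (-4 + R)) = (2 + R)/(-4 + 2*R))
K(5)*76 - 136 = ((2 + 5)/(2*(-2 + 5)))*76 - 136 = ((½)*7/3)*76 - 136 = ((½)*(⅓)*7)*76 - 136 = (7/6)*76 - 136 = 266/3 - 136 = -142/3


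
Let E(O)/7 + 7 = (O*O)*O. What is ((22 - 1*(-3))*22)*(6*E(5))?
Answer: 2725800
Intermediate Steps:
E(O) = -49 + 7*O³ (E(O) = -49 + 7*((O*O)*O) = -49 + 7*(O²*O) = -49 + 7*O³)
((22 - 1*(-3))*22)*(6*E(5)) = ((22 - 1*(-3))*22)*(6*(-49 + 7*5³)) = ((22 + 3)*22)*(6*(-49 + 7*125)) = (25*22)*(6*(-49 + 875)) = 550*(6*826) = 550*4956 = 2725800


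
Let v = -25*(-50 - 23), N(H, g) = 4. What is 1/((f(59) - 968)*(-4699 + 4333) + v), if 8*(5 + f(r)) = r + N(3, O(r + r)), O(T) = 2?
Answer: 4/1420243 ≈ 2.8164e-6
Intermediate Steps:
v = 1825 (v = -25*(-73) = 1825)
f(r) = -9/2 + r/8 (f(r) = -5 + (r + 4)/8 = -5 + (4 + r)/8 = -5 + (½ + r/8) = -9/2 + r/8)
1/((f(59) - 968)*(-4699 + 4333) + v) = 1/(((-9/2 + (⅛)*59) - 968)*(-4699 + 4333) + 1825) = 1/(((-9/2 + 59/8) - 968)*(-366) + 1825) = 1/((23/8 - 968)*(-366) + 1825) = 1/(-7721/8*(-366) + 1825) = 1/(1412943/4 + 1825) = 1/(1420243/4) = 4/1420243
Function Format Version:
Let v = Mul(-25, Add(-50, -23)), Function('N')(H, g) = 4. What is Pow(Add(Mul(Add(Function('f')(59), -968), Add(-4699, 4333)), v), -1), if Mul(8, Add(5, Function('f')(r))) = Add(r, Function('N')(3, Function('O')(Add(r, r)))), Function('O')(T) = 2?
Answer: Rational(4, 1420243) ≈ 2.8164e-6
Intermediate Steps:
v = 1825 (v = Mul(-25, -73) = 1825)
Function('f')(r) = Add(Rational(-9, 2), Mul(Rational(1, 8), r)) (Function('f')(r) = Add(-5, Mul(Rational(1, 8), Add(r, 4))) = Add(-5, Mul(Rational(1, 8), Add(4, r))) = Add(-5, Add(Rational(1, 2), Mul(Rational(1, 8), r))) = Add(Rational(-9, 2), Mul(Rational(1, 8), r)))
Pow(Add(Mul(Add(Function('f')(59), -968), Add(-4699, 4333)), v), -1) = Pow(Add(Mul(Add(Add(Rational(-9, 2), Mul(Rational(1, 8), 59)), -968), Add(-4699, 4333)), 1825), -1) = Pow(Add(Mul(Add(Add(Rational(-9, 2), Rational(59, 8)), -968), -366), 1825), -1) = Pow(Add(Mul(Add(Rational(23, 8), -968), -366), 1825), -1) = Pow(Add(Mul(Rational(-7721, 8), -366), 1825), -1) = Pow(Add(Rational(1412943, 4), 1825), -1) = Pow(Rational(1420243, 4), -1) = Rational(4, 1420243)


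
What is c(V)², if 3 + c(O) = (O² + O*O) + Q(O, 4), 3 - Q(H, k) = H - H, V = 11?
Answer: 58564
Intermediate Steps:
Q(H, k) = 3 (Q(H, k) = 3 - (H - H) = 3 - 1*0 = 3 + 0 = 3)
c(O) = 2*O² (c(O) = -3 + ((O² + O*O) + 3) = -3 + ((O² + O²) + 3) = -3 + (2*O² + 3) = -3 + (3 + 2*O²) = 2*O²)
c(V)² = (2*11²)² = (2*121)² = 242² = 58564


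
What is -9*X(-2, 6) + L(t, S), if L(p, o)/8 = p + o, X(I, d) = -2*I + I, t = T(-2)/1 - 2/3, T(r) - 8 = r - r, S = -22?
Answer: -406/3 ≈ -135.33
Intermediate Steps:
T(r) = 8 (T(r) = 8 + (r - r) = 8 + 0 = 8)
t = 22/3 (t = 8/1 - 2/3 = 8*1 - 2*1/3 = 8 - 2/3 = 22/3 ≈ 7.3333)
X(I, d) = -I
L(p, o) = 8*o + 8*p (L(p, o) = 8*(p + o) = 8*(o + p) = 8*o + 8*p)
-9*X(-2, 6) + L(t, S) = -(-9)*(-2) + (8*(-22) + 8*(22/3)) = -9*2 + (-176 + 176/3) = -18 - 352/3 = -406/3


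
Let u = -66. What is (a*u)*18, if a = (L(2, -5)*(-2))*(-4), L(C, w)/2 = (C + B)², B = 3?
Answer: -475200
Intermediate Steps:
L(C, w) = 2*(3 + C)² (L(C, w) = 2*(C + 3)² = 2*(3 + C)²)
a = 400 (a = ((2*(3 + 2)²)*(-2))*(-4) = ((2*5²)*(-2))*(-4) = ((2*25)*(-2))*(-4) = (50*(-2))*(-4) = -100*(-4) = 400)
(a*u)*18 = (400*(-66))*18 = -26400*18 = -475200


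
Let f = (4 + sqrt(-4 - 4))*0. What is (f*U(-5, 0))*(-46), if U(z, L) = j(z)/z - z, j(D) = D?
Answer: 0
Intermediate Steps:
U(z, L) = 1 - z (U(z, L) = z/z - z = 1 - z)
f = 0 (f = (4 + sqrt(-8))*0 = (4 + 2*I*sqrt(2))*0 = 0)
(f*U(-5, 0))*(-46) = (0*(1 - 1*(-5)))*(-46) = (0*(1 + 5))*(-46) = (0*6)*(-46) = 0*(-46) = 0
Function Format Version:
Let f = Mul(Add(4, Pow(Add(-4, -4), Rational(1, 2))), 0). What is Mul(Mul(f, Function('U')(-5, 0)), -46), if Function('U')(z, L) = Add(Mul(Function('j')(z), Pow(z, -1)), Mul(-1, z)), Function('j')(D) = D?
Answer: 0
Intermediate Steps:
Function('U')(z, L) = Add(1, Mul(-1, z)) (Function('U')(z, L) = Add(Mul(z, Pow(z, -1)), Mul(-1, z)) = Add(1, Mul(-1, z)))
f = 0 (f = Mul(Add(4, Pow(-8, Rational(1, 2))), 0) = Mul(Add(4, Mul(2, I, Pow(2, Rational(1, 2)))), 0) = 0)
Mul(Mul(f, Function('U')(-5, 0)), -46) = Mul(Mul(0, Add(1, Mul(-1, -5))), -46) = Mul(Mul(0, Add(1, 5)), -46) = Mul(Mul(0, 6), -46) = Mul(0, -46) = 0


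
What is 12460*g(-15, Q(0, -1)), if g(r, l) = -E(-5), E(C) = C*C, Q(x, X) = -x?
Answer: -311500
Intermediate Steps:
E(C) = C**2
g(r, l) = -25 (g(r, l) = -1*(-5)**2 = -1*25 = -25)
12460*g(-15, Q(0, -1)) = 12460*(-25) = -311500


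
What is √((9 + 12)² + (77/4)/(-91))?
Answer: √297973/26 ≈ 20.995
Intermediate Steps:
√((9 + 12)² + (77/4)/(-91)) = √(21² + (77*(¼))*(-1/91)) = √(441 + (77/4)*(-1/91)) = √(441 - 11/52) = √(22921/52) = √297973/26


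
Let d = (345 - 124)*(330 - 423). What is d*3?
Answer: -61659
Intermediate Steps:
d = -20553 (d = 221*(-93) = -20553)
d*3 = -20553*3 = -61659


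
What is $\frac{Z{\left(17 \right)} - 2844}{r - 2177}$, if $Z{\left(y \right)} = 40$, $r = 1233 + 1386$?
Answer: $- \frac{1402}{221} \approx -6.3439$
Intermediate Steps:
$r = 2619$
$\frac{Z{\left(17 \right)} - 2844}{r - 2177} = \frac{40 - 2844}{2619 - 2177} = - \frac{2804}{442} = \left(-2804\right) \frac{1}{442} = - \frac{1402}{221}$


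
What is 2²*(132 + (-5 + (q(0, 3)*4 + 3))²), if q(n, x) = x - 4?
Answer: 672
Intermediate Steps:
q(n, x) = -4 + x
2²*(132 + (-5 + (q(0, 3)*4 + 3))²) = 2²*(132 + (-5 + ((-4 + 3)*4 + 3))²) = 4*(132 + (-5 + (-1*4 + 3))²) = 4*(132 + (-5 + (-4 + 3))²) = 4*(132 + (-5 - 1)²) = 4*(132 + (-6)²) = 4*(132 + 36) = 4*168 = 672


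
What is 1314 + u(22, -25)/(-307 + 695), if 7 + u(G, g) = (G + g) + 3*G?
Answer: 127472/97 ≈ 1314.1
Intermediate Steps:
u(G, g) = -7 + g + 4*G (u(G, g) = -7 + ((G + g) + 3*G) = -7 + (g + 4*G) = -7 + g + 4*G)
1314 + u(22, -25)/(-307 + 695) = 1314 + (-7 - 25 + 4*22)/(-307 + 695) = 1314 + (-7 - 25 + 88)/388 = 1314 + (1/388)*56 = 1314 + 14/97 = 127472/97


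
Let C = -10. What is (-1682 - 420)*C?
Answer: 21020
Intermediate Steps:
(-1682 - 420)*C = (-1682 - 420)*(-10) = -2102*(-10) = 21020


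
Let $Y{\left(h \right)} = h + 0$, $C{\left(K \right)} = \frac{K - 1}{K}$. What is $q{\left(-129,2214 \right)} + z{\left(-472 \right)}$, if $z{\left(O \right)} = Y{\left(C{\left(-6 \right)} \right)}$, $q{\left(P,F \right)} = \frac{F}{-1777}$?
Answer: $- \frac{845}{10662} \approx -0.079253$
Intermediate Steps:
$q{\left(P,F \right)} = - \frac{F}{1777}$ ($q{\left(P,F \right)} = F \left(- \frac{1}{1777}\right) = - \frac{F}{1777}$)
$C{\left(K \right)} = \frac{-1 + K}{K}$
$Y{\left(h \right)} = h$
$z{\left(O \right)} = \frac{7}{6}$ ($z{\left(O \right)} = \frac{-1 - 6}{-6} = \left(- \frac{1}{6}\right) \left(-7\right) = \frac{7}{6}$)
$q{\left(-129,2214 \right)} + z{\left(-472 \right)} = \left(- \frac{1}{1777}\right) 2214 + \frac{7}{6} = - \frac{2214}{1777} + \frac{7}{6} = - \frac{845}{10662}$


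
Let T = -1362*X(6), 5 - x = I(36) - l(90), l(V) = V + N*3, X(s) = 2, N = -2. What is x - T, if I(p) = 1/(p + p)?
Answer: 202535/72 ≈ 2813.0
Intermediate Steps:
l(V) = -6 + V (l(V) = V - 2*3 = V - 6 = -6 + V)
I(p) = 1/(2*p)
x = 6407/72 (x = 5 - ((½)/36 - (-6 + 90)) = 5 - ((½)*(1/36) - 1*84) = 5 - (1/72 - 84) = 5 - 1*(-6047/72) = 5 + 6047/72 = 6407/72 ≈ 88.986)
T = -2724 (T = -1362*2 = -2724)
x - T = 6407/72 - 1*(-2724) = 6407/72 + 2724 = 202535/72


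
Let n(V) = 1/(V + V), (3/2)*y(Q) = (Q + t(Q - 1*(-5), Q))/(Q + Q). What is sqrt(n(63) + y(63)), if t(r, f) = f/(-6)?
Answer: sqrt(14)/7 ≈ 0.53452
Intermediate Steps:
t(r, f) = -f/6 (t(r, f) = f*(-1/6) = -f/6)
y(Q) = 5/18 (y(Q) = 2*((Q - Q/6)/(Q + Q))/3 = 2*((5*Q/6)/((2*Q)))/3 = 2*((5*Q/6)*(1/(2*Q)))/3 = (2/3)*(5/12) = 5/18)
n(V) = 1/(2*V)
sqrt(n(63) + y(63)) = sqrt((1/2)/63 + 5/18) = sqrt((1/2)*(1/63) + 5/18) = sqrt(1/126 + 5/18) = sqrt(2/7) = sqrt(14)/7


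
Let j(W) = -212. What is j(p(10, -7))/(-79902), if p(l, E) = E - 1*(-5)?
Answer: 106/39951 ≈ 0.0026532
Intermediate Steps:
p(l, E) = 5 + E (p(l, E) = E + 5 = 5 + E)
j(p(10, -7))/(-79902) = -212/(-79902) = -212*(-1/79902) = 106/39951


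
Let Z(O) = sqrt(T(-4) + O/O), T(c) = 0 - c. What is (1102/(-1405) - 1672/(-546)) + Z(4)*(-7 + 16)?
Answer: 873734/383565 + 9*sqrt(5) ≈ 22.403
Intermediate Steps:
T(c) = -c
Z(O) = sqrt(5) (Z(O) = sqrt(-1*(-4) + O/O) = sqrt(4 + 1) = sqrt(5))
(1102/(-1405) - 1672/(-546)) + Z(4)*(-7 + 16) = (1102/(-1405) - 1672/(-546)) + sqrt(5)*(-7 + 16) = (1102*(-1/1405) - 1672*(-1/546)) + sqrt(5)*9 = (-1102/1405 + 836/273) + 9*sqrt(5) = 873734/383565 + 9*sqrt(5)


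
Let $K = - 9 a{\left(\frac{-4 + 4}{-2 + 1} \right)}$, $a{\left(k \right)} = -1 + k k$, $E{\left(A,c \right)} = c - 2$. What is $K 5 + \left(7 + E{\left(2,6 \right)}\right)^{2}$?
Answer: $166$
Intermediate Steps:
$E{\left(A,c \right)} = -2 + c$ ($E{\left(A,c \right)} = c - 2 = -2 + c$)
$a{\left(k \right)} = -1 + k^{2}$
$K = 9$ ($K = - 9 \left(-1 + \left(\frac{-4 + 4}{-2 + 1}\right)^{2}\right) = - 9 \left(-1 + \left(\frac{0}{-1}\right)^{2}\right) = - 9 \left(-1 + \left(0 \left(-1\right)\right)^{2}\right) = - 9 \left(-1 + 0^{2}\right) = - 9 \left(-1 + 0\right) = \left(-9\right) \left(-1\right) = 9$)
$K 5 + \left(7 + E{\left(2,6 \right)}\right)^{2} = 9 \cdot 5 + \left(7 + \left(-2 + 6\right)\right)^{2} = 45 + \left(7 + 4\right)^{2} = 45 + 11^{2} = 45 + 121 = 166$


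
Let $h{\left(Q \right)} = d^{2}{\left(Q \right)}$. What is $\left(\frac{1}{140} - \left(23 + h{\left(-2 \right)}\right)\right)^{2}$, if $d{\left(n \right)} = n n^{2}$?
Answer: $\frac{148328041}{19600} \approx 7567.8$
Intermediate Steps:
$d{\left(n \right)} = n^{3}$
$h{\left(Q \right)} = Q^{6}$ ($h{\left(Q \right)} = \left(Q^{3}\right)^{2} = Q^{6}$)
$\left(\frac{1}{140} - \left(23 + h{\left(-2 \right)}\right)\right)^{2} = \left(\frac{1}{140} - 87\right)^{2} = \left(- \frac{12179}{140}\right)^{2} = \frac{148328041}{19600}$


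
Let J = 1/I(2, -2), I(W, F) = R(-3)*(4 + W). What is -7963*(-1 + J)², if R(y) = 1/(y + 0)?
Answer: -71667/4 ≈ -17917.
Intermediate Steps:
R(y) = 1/y
I(W, F) = -4/3 - W/3 (I(W, F) = (4 + W)/(-3) = -(4 + W)/3 = -4/3 - W/3)
J = -½ (J = 1/(-4/3 - ⅓*2) = 1/(-4/3 - ⅔) = 1/(-2) = -½ ≈ -0.50000)
-7963*(-1 + J)² = -7963*(-1 - ½)² = -7963*(-3/2)² = -7963*9/4 = -71667/4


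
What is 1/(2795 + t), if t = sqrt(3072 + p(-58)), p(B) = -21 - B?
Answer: 2795/7808916 - sqrt(3109)/7808916 ≈ 0.00035078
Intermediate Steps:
t = sqrt(3109) (t = sqrt(3072 + (-21 - 1*(-58))) = sqrt(3072 + (-21 + 58)) = sqrt(3072 + 37) = sqrt(3109) ≈ 55.758)
1/(2795 + t) = 1/(2795 + sqrt(3109))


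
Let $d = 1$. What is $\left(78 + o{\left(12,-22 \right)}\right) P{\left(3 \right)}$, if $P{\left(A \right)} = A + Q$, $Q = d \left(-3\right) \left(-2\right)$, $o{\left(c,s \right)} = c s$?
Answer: $-1674$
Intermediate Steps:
$Q = 6$ ($Q = 1 \left(-3\right) \left(-2\right) = \left(-3\right) \left(-2\right) = 6$)
$P{\left(A \right)} = 6 + A$ ($P{\left(A \right)} = A + 6 = 6 + A$)
$\left(78 + o{\left(12,-22 \right)}\right) P{\left(3 \right)} = \left(78 + 12 \left(-22\right)\right) \left(6 + 3\right) = \left(78 - 264\right) 9 = \left(-186\right) 9 = -1674$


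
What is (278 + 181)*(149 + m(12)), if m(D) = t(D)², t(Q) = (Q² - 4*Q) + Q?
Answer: 5422167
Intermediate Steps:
t(Q) = Q² - 3*Q
m(D) = D²*(-3 + D)² (m(D) = (D*(-3 + D))² = D²*(-3 + D)²)
(278 + 181)*(149 + m(12)) = (278 + 181)*(149 + 12²*(-3 + 12)²) = 459*(149 + 144*9²) = 459*(149 + 144*81) = 459*(149 + 11664) = 459*11813 = 5422167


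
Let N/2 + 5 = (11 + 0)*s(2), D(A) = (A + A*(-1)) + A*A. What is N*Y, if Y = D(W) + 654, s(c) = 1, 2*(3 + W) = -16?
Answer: 9300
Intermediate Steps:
W = -11 (W = -3 + (1/2)*(-16) = -3 - 8 = -11)
D(A) = A**2 (D(A) = (A - A) + A**2 = 0 + A**2 = A**2)
Y = 775 (Y = (-11)**2 + 654 = 121 + 654 = 775)
N = 12 (N = -10 + 2*((11 + 0)*1) = -10 + 2*(11*1) = -10 + 2*11 = -10 + 22 = 12)
N*Y = 12*775 = 9300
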